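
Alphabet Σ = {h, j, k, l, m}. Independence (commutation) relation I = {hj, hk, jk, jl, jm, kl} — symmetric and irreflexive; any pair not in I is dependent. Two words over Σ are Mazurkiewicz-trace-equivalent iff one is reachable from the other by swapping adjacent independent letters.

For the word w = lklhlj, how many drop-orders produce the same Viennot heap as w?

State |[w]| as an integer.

drop 0:l onto floor
drop 1:k onto floor
drop 2:l onto {0:l}
drop 3:h onto {2:l}
drop 4:l onto {3:h}
drop 5:j onto floor
ground layer = {0:l, 1:k, 5:j}
drop-orders for the pieces not yet dropped (sum over which currently-grounded one goes next):
  1 to go: {1} 1  {4} 1  {5} 1
  2 to go: {1,4} 2  {1,5} 2  {3,4} 1  {4,5} 2
  3 to go: {1,3,4} 3  {1,4,5} 6  {2,3,4} 1  {3,4,5} 3
  4 to go: {0,2,3,4} 1  {1,2,3,4} 4  {1,3,4,5} 12  {2,3,4,5} 4
  if 0:l drops first: 20 orders
  if 1:k drops first: 5 orders
  if 5:j drops first: 5 orders
heap linearizations: 30

30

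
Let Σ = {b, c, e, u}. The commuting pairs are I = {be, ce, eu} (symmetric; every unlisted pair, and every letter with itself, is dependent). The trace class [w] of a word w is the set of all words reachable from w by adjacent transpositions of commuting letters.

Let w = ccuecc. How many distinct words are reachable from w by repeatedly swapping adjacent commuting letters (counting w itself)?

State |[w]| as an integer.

#0=c has no predecessor
#1=c depends on [0:c]
#2=u depends on [1:c]
#3=e has no predecessor
#4=c depends on [2:u]
#5=c depends on [4:c]
sources: [0:c, 3:e]
N(rest) = Σ N(rest − s) over sources s of rest; N(one piece) = 1:
  size 1 → [3]=1  [5]=1
  size 2 → [3,5]=2  [4,5]=1
  size 3 → [2,4,5]=1  [3,4,5]=3
  size 4 → [1,2,4,5]=1  [2,3,4,5]=4
  first=0(c) contributes 5
  first=3(e) contributes 1
|[w]| = 6

6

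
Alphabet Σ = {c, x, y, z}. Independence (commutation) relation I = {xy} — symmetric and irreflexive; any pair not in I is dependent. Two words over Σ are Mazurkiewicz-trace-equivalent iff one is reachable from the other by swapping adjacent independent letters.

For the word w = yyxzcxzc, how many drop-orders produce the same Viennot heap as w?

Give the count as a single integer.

3

drop 0:y onto floor
drop 1:y onto {0:y}
drop 2:x onto floor
drop 3:z onto {1:y, 2:x}
drop 4:c onto {3:z}
drop 5:x onto {4:c}
drop 6:z onto {5:x}
drop 7:c onto {6:z}
ground layer = {0:y, 2:x}
drop-orders for the pieces not yet dropped (sum over which currently-grounded one goes next):
  1 to go: {7} 1
  2 to go: {6,7} 1
  3 to go: {5,6,7} 1
  4 to go: {4,5,6,7} 1
  5 to go: {3,4,5,6,7} 1
  6 to go: {1,3,4,5,6,7} 1  {2,3,4,5,6,7} 1
  if 0:y drops first: 2 orders
  if 2:x drops first: 1 orders
heap linearizations: 3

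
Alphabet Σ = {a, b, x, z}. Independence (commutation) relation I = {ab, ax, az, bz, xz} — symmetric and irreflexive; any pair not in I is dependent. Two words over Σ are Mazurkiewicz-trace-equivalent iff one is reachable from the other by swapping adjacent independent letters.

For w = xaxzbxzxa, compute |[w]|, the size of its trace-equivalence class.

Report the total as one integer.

756

piece 0:x — minimal
piece 1:a — minimal
piece 2:x rests on {0:x}
piece 3:z — minimal
piece 4:b rests on {2:x}
piece 5:x rests on {4:b}
piece 6:z rests on {3:z}
piece 7:x rests on {5:x}
piece 8:a rests on {1:a}
minimal pieces: {0:x, 1:a, 3:z}
ways to finish when only these pieces remain (= sum over removing one remaining piece with nothing left below it):
  1 left: {6}→1  {7}→1  {8}→1
  2 left: {1,8}→1  {3,6}→1  {5,7}→1  {6,7}→2  {6,8}→2  {7,8}→2
  3 left: {1,6,8}→3  {1,7,8}→3  {3,6,7}→3  {3,6,8}→3  {4,5,7}→1  {5,6,7}→3  {5,7,8}→3  {6,7,8}→6
  4 left: {1,3,6,8}→6  {1,5,7,8}→6  {1,6,7,8}→12  {2,4,5,7}→1  {3,5,6,7}→6  {3,6,7,8}→12  {4,5,6,7}→4  {4,5,7,8}→4  {5,6,7,8}→12
  5 left: {0,2,4,5,7}→1  {1,3,6,7,8}→30  {1,4,5,7,8}→10  {1,5,6,7,8}→30  {2,4,5,6,7}→5  {2,4,5,7,8}→5  {3,4,5,6,7}→10  {3,5,6,7,8}→30  {4,5,6,7,8}→20
  6 left: {0,2,4,5,6,7}→6  {0,2,4,5,7,8}→6  {1,2,4,5,7,8}→15  {1,3,5,6,7,8}→90  {1,4,5,6,7,8}→60  {2,3,4,5,6,7}→15  {2,4,5,6,7,8}→30  {3,4,5,6,7,8}→60
  7 left: {0,1,2,4,5,7,8}→21  {0,2,3,4,5,6,7}→21  {0,2,4,5,6,7,8}→42  {1,2,4,5,6,7,8}→105  {1,3,4,5,6,7,8}→210  {2,3,4,5,6,7,8}→105
  placing 0:x first → 420 extensions
  placing 1:a first → 168 extensions
  placing 3:z first → 168 extensions
total linear extensions = 756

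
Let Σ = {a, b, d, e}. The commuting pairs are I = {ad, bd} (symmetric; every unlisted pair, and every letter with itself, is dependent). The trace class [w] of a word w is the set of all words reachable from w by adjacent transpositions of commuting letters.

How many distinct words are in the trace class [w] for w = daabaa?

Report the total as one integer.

#0=d has no predecessor
#1=a has no predecessor
#2=a depends on [1:a]
#3=b depends on [2:a]
#4=a depends on [3:b]
#5=a depends on [4:a]
sources: [0:d, 1:a]
N(rest) = Σ N(rest − s) over sources s of rest; N(one piece) = 1:
  size 1 → [0]=1  [5]=1
  size 2 → [0,5]=2  [4,5]=1
  size 3 → [0,4,5]=3  [3,4,5]=1
  size 4 → [0,3,4,5]=4  [2,3,4,5]=1
  first=0(d) contributes 1
  first=1(a) contributes 5
|[w]| = 6

6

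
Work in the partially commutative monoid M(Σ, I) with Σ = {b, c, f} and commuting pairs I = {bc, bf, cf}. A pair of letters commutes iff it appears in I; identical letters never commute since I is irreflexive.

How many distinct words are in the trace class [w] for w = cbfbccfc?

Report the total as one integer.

drop 0:c onto floor
drop 1:b onto floor
drop 2:f onto floor
drop 3:b onto {1:b}
drop 4:c onto {0:c}
drop 5:c onto {4:c}
drop 6:f onto {2:f}
drop 7:c onto {5:c}
ground layer = {0:c, 1:b, 2:f}
drop-orders for the pieces not yet dropped (sum over which currently-grounded one goes next):
  1 to go: {3} 1  {6} 1  {7} 1
  2 to go: {1,3} 1  {2,6} 1  {3,6} 2  {3,7} 2  {5,7} 1  {6,7} 2
  3 to go: {1,3,6} 3  {1,3,7} 3  {2,3,6} 3  {2,6,7} 3  {3,5,7} 3  {3,6,7} 6  {4,5,7} 1  {5,6,7} 3
  4 to go: {0,4,5,7} 1  {1,2,3,6} 6  {1,3,5,7} 6  {1,3,6,7} 12  {2,3,6,7} 12  {2,5,6,7} 6  {3,4,5,7} 4  {3,5,6,7} 12  {4,5,6,7} 4
  5 to go: {0,3,4,5,7} 5  {0,4,5,6,7} 5  {1,2,3,6,7} 30  {1,3,4,5,7} 10  {1,3,5,6,7} 30  {2,3,5,6,7} 30  {2,4,5,6,7} 10  {3,4,5,6,7} 20
  6 to go: {0,1,3,4,5,7} 15  {0,2,4,5,6,7} 15  {0,3,4,5,6,7} 30  {1,2,3,5,6,7} 90  {1,3,4,5,6,7} 60  {2,3,4,5,6,7} 60
  if 0:c drops first: 210 orders
  if 1:b drops first: 105 orders
  if 2:f drops first: 105 orders
heap linearizations: 420

420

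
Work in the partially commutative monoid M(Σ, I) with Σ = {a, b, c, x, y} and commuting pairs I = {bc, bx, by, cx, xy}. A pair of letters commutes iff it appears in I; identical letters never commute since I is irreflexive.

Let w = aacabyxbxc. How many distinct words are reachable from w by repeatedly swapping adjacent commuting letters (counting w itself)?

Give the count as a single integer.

90

0(a) covers ∅
1(a) covers 0:a
2(c) covers 1:a
3(a) covers 2:c
4(b) covers 3:a
5(y) covers 3:a
6(x) covers 3:a
7(b) covers 4:b
8(x) covers 6:x
9(c) covers 5:y
floor of heap: 0:a
completions by unplaced set U, small U first (add the entries for U minus each lowest piece of U):
  |U|=1: {7}:1  {8}:1  {9}:1
  |U|=2: {4,7}:1  {5,9}:1  {6,8}:1  {7,8}:2  {7,9}:2  {8,9}:2
  |U|=3: {4,7,8}:3  {4,7,9}:3  {5,7,9}:3  {5,8,9}:3  {6,7,8}:3  {6,8,9}:3  {7,8,9}:6
  |U|=4: {4,5,7,9}:6  {4,6,7,8}:6  {4,7,8,9}:12  {5,6,8,9}:6  {5,7,8,9}:12  {6,7,8,9}:12
  |U|=5: {4,5,7,8,9}:30  {4,6,7,8,9}:30  {5,6,7,8,9}:30
  |U|=6: {4,5,6,7,8,9}:90
  |U|=7: {3,4,5,6,7,8,9}:90
  |U|=8: {2,3,4,5,6,7,8,9}:90
  start at 0(a): 90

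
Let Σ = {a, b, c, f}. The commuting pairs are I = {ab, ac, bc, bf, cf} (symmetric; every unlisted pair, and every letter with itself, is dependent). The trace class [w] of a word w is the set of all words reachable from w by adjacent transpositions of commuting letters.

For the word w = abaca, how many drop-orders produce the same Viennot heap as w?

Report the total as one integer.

20

#0=a has no predecessor
#1=b has no predecessor
#2=a depends on [0:a]
#3=c has no predecessor
#4=a depends on [2:a]
sources: [0:a, 1:b, 3:c]
N(rest) = Σ N(rest − s) over sources s of rest; N(one piece) = 1:
  size 1 → [1]=1  [3]=1  [4]=1
  size 2 → [1,3]=2  [1,4]=2  [2,4]=1  [3,4]=2
  size 3 → [0,2,4]=1  [1,2,4]=3  [1,3,4]=6  [2,3,4]=3
  first=0(a) contributes 12
  first=1(b) contributes 4
  first=3(c) contributes 4
|[w]| = 20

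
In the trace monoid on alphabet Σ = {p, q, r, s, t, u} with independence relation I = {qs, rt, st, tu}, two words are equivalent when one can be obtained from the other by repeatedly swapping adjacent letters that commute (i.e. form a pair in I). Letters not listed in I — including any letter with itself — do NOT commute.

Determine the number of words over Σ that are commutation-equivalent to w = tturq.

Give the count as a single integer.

6

#0=t has no predecessor
#1=t depends on [0:t]
#2=u has no predecessor
#3=r depends on [2:u]
#4=q depends on [1:t, 3:r]
sources: [0:t, 2:u]
N(rest) = Σ N(rest − s) over sources s of rest; N(one piece) = 1:
  size 1 → [4]=1
  size 2 → [1,4]=1  [3,4]=1
  size 3 → [0,1,4]=1  [1,3,4]=2  [2,3,4]=1
  first=0(t) contributes 3
  first=2(u) contributes 3
|[w]| = 6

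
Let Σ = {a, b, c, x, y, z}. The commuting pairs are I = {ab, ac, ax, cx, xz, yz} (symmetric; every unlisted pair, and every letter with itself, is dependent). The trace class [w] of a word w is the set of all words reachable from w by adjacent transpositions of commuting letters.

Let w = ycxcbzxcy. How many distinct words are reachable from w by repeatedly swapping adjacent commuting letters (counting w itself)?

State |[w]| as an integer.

9

drop 0:y onto floor
drop 1:c onto {0:y}
drop 2:x onto {0:y}
drop 3:c onto {1:c}
drop 4:b onto {2:x, 3:c}
drop 5:z onto {4:b}
drop 6:x onto {4:b}
drop 7:c onto {5:z}
drop 8:y onto {6:x, 7:c}
ground layer = {0:y}
drop-orders for the pieces not yet dropped (sum over which currently-grounded one goes next):
  1 to go: {8} 1
  2 to go: {6,8} 1  {7,8} 1
  3 to go: {5,7,8} 1  {6,7,8} 2
  4 to go: {5,6,7,8} 3
  5 to go: {4,5,6,7,8} 3
  6 to go: {2,4,5,6,7,8} 3  {3,4,5,6,7,8} 3
  7 to go: {1,3,4,5,6,7,8} 3  {2,3,4,5,6,7,8} 6
  if 0:y drops first: 9 orders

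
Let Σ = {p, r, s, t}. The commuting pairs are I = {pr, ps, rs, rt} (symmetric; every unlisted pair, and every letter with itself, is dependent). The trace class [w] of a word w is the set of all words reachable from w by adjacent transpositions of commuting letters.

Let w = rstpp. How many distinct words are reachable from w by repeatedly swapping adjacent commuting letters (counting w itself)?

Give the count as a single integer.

piece 0:r — minimal
piece 1:s — minimal
piece 2:t rests on {1:s}
piece 3:p rests on {2:t}
piece 4:p rests on {3:p}
minimal pieces: {0:r, 1:s}
ways to finish when only these pieces remain (= sum over removing one remaining piece with nothing left below it):
  1 left: {0}→1  {4}→1
  2 left: {0,4}→2  {3,4}→1
  3 left: {0,3,4}→3  {2,3,4}→1
  placing 0:r first → 1 extensions
  placing 1:s first → 4 extensions
total linear extensions = 5

5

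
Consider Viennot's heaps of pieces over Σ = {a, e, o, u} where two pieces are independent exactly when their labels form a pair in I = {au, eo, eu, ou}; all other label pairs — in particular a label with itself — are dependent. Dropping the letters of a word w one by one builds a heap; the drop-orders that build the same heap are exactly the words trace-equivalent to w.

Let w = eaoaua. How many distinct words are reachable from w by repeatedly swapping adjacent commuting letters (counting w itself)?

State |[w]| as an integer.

6

drop 0:e onto floor
drop 1:a onto {0:e}
drop 2:o onto {1:a}
drop 3:a onto {2:o}
drop 4:u onto floor
drop 5:a onto {3:a}
ground layer = {0:e, 4:u}
drop-orders for the pieces not yet dropped (sum over which currently-grounded one goes next):
  1 to go: {4} 1  {5} 1
  2 to go: {3,5} 1  {4,5} 2
  3 to go: {2,3,5} 1  {3,4,5} 3
  4 to go: {1,2,3,5} 1  {2,3,4,5} 4
  if 0:e drops first: 5 orders
  if 4:u drops first: 1 orders
heap linearizations: 6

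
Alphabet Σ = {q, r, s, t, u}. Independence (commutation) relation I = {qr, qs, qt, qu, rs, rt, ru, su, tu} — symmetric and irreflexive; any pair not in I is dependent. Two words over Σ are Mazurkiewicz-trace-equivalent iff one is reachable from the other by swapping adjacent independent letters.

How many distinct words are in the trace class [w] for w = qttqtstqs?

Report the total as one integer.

0(q) covers ∅
1(t) covers ∅
2(t) covers 1:t
3(q) covers 0:q
4(t) covers 2:t
5(s) covers 4:t
6(t) covers 5:s
7(q) covers 3:q
8(s) covers 6:t
floor of heap: 0:q, 1:t
completions by unplaced set U, small U first (add the entries for U minus each lowest piece of U):
  |U|=1: {7}:1  {8}:1
  |U|=2: {3,7}:1  {6,8}:1  {7,8}:2
  |U|=3: {0,3,7}:1  {3,7,8}:3  {5,6,8}:1  {6,7,8}:3
  |U|=4: {0,3,7,8}:4  {3,6,7,8}:6  {4,5,6,8}:1  {5,6,7,8}:4
  |U|=5: {0,3,6,7,8}:10  {2,4,5,6,8}:1  {3,5,6,7,8}:10  {4,5,6,7,8}:5
  |U|=6: {0,3,5,6,7,8}:20  {1,2,4,5,6,8}:1  {2,4,5,6,7,8}:6  {3,4,5,6,7,8}:15
  |U|=7: {0,3,4,5,6,7,8}:35  {1,2,4,5,6,7,8}:7  {2,3,4,5,6,7,8}:21
  start at 0(q): 28
  start at 1(t): 56
sum over floor = 84

84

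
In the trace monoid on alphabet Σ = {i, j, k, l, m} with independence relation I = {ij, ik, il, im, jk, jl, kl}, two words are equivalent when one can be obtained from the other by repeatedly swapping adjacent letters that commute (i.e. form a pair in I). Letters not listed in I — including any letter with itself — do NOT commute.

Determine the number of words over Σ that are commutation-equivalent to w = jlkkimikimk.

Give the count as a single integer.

drop 0:j onto floor
drop 1:l onto floor
drop 2:k onto floor
drop 3:k onto {2:k}
drop 4:i onto floor
drop 5:m onto {0:j, 1:l, 3:k}
drop 6:i onto {4:i}
drop 7:k onto {5:m}
drop 8:i onto {6:i}
drop 9:m onto {7:k}
drop 10:k onto {9:m}
ground layer = {0:j, 1:l, 2:k, 4:i}
drop-orders for the pieces not yet dropped (sum over which currently-grounded one goes next):
  1 to go: {8} 1  {10} 1
  2 to go: {6,8} 1  {8,10} 2  {9,10} 1
  3 to go: {4,6,8} 1  {6,8,10} 3  {7,9,10} 1  {8,9,10} 3
  4 to go: {4,6,8,10} 4  {5,7,9,10} 1  {6,8,9,10} 6  {7,8,9,10} 4
  5 to go: {0,5,7,9,10} 1  {1,5,7,9,10} 1  {3,5,7,9,10} 1  {4,6,8,9,10} 10  {5,7,8,9,10} 5  {6,7,8,9,10} 10
  6 to go: {0,1,5,7,9,10} 2  {0,3,5,7,9,10} 2  {0,5,7,8,9,10} 6  {1,3,5,7,9,10} 2  {1,5,7,8,9,10} 6  {2,3,5,7,9,10} 1  {3,5,7,8,9,10} 6  {4,6,7,8,9,10} 20  {5,6,7,8,9,10} 15
  7 to go: {0,1,3,5,7,9,10} 6  {0,1,5,7,8,9,10} 14  {0,2,3,5,7,9,10} 3  {0,3,5,7,8,9,10} 14  {0,5,6,7,8,9,10} 21  {1,2,3,5,7,9,10} 3  {1,3,5,7,8,9,10} 14  {1,5,6,7,8,9,10} 21  {2,3,5,7,8,9,10} 7  {3,5,6,7,8,9,10} 21  {4,5,6,7,8,9,10} 35
  8 to go: {0,1,2,3,5,7,9,10} 12  {0,1,3,5,7,8,9,10} 48  {0,1,5,6,7,8,9,10} 56  {0,2,3,5,7,8,9,10} 24  {0,3,5,6,7,8,9,10} 56  {0,4,5,6,7,8,9,10} 56  {1,2,3,5,7,8,9,10} 24  {1,3,5,6,7,8,9,10} 56  {1,4,5,6,7,8,9,10} 56  {2,3,5,6,7,8,9,10} 28  {3,4,5,6,7,8,9,10} 56
  9 to go: {0,1,2,3,5,7,8,9,10} 108  {0,1,3,5,6,7,8,9,10} 216  {0,1,4,5,6,7,8,9,10} 168  {0,2,3,5,6,7,8,9,10} 108  {0,3,4,5,6,7,8,9,10} 168  {1,2,3,5,6,7,8,9,10} 108  {1,3,4,5,6,7,8,9,10} 168  {2,3,4,5,6,7,8,9,10} 84
  if 0:j drops first: 360 orders
  if 1:l drops first: 360 orders
  if 2:k drops first: 720 orders
  if 4:i drops first: 540 orders
heap linearizations: 1980

1980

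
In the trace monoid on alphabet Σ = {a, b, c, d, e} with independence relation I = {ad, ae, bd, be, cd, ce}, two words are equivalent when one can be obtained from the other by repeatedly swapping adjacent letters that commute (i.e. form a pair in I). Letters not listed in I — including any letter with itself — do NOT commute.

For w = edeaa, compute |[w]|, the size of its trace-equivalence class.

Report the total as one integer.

10

drop 0:e onto floor
drop 1:d onto {0:e}
drop 2:e onto {1:d}
drop 3:a onto floor
drop 4:a onto {3:a}
ground layer = {0:e, 3:a}
drop-orders for the pieces not yet dropped (sum over which currently-grounded one goes next):
  1 to go: {2} 1  {4} 1
  2 to go: {1,2} 1  {2,4} 2  {3,4} 1
  3 to go: {0,1,2} 1  {1,2,4} 3  {2,3,4} 3
  if 0:e drops first: 6 orders
  if 3:a drops first: 4 orders
heap linearizations: 10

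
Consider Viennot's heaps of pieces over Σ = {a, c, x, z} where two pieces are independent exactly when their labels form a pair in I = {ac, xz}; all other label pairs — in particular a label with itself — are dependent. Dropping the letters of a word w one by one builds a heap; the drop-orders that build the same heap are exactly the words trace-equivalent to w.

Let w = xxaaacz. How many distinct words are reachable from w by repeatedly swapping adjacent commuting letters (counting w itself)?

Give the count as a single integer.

4

drop 0:x onto floor
drop 1:x onto {0:x}
drop 2:a onto {1:x}
drop 3:a onto {2:a}
drop 4:a onto {3:a}
drop 5:c onto {1:x}
drop 6:z onto {4:a, 5:c}
ground layer = {0:x}
drop-orders for the pieces not yet dropped (sum over which currently-grounded one goes next):
  1 to go: {6} 1
  2 to go: {4,6} 1  {5,6} 1
  3 to go: {3,4,6} 1  {4,5,6} 2
  4 to go: {2,3,4,6} 1  {3,4,5,6} 3
  5 to go: {2,3,4,5,6} 4
  if 0:x drops first: 4 orders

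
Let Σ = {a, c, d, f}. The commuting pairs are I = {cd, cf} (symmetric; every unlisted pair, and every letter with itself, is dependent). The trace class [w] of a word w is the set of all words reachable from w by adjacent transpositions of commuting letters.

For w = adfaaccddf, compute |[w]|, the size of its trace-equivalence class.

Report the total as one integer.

10

drop 0:a onto floor
drop 1:d onto {0:a}
drop 2:f onto {1:d}
drop 3:a onto {2:f}
drop 4:a onto {3:a}
drop 5:c onto {4:a}
drop 6:c onto {5:c}
drop 7:d onto {4:a}
drop 8:d onto {7:d}
drop 9:f onto {8:d}
ground layer = {0:a}
drop-orders for the pieces not yet dropped (sum over which currently-grounded one goes next):
  1 to go: {6} 1  {9} 1
  2 to go: {5,6} 1  {6,9} 2  {8,9} 1
  3 to go: {5,6,9} 3  {6,8,9} 3  {7,8,9} 1
  4 to go: {5,6,8,9} 6  {6,7,8,9} 4
  5 to go: {5,6,7,8,9} 10
  6 to go: {4,5,6,7,8,9} 10
  7 to go: {3,4,5,6,7,8,9} 10
  8 to go: {2,3,4,5,6,7,8,9} 10
  if 0:a drops first: 10 orders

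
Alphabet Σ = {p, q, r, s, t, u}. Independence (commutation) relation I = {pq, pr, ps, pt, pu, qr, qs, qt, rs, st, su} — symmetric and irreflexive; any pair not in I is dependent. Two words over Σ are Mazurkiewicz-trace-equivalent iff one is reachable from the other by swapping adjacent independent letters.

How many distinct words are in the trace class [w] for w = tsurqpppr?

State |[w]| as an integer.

#0=t has no predecessor
#1=s has no predecessor
#2=u depends on [0:t]
#3=r depends on [2:u]
#4=q depends on [2:u]
#5=p has no predecessor
#6=p depends on [5:p]
#7=p depends on [6:p]
#8=r depends on [3:r]
sources: [0:t, 1:s, 5:p]
N(rest) = Σ N(rest − s) over sources s of rest; N(one piece) = 1:
  size 1 → [1]=1  [4]=1  [7]=1  [8]=1
  size 2 → [1,4]=2  [1,7]=2  [1,8]=2  [3,8]=1  [4,7]=2  [4,8]=2  [6,7]=1  [7,8]=2
  size 3 → [1,3,8]=3  [1,4,7]=6  [1,4,8]=6  [1,6,7]=3  [1,7,8]=6  [3,4,8]=3  [3,7,8]=3  [4,6,7]=3  [4,7,8]=6  [5,6,7]=1  [6,7,8]=3
  size 4 → [1,3,4,8]=12  [1,3,7,8]=12  [1,4,6,7]=12  [1,4,7,8]=24  [1,5,6,7]=4  [1,6,7,8]=12  [2,3,4,8]=3  [3,4,7,8]=12  [3,6,7,8]=6  [4,5,6,7]=4  [4,6,7,8]=12  [5,6,7,8]=4
  size 5 → [0,2,3,4,8]=3  [1,2,3,4,8]=15  [1,3,4,7,8]=60  [1,3,6,7,8]=30  [1,4,5,6,7]=20  [1,4,6,7,8]=60  [1,5,6,7,8]=20  [2,3,4,7,8]=15  [3,4,6,7,8]=30  [3,5,6,7,8]=10  [4,5,6,7,8]=20
  size 6 → [0,1,2,3,4,8]=18  [0,2,3,4,7,8]=18  [1,2,3,4,7,8]=90  [1,3,4,6,7,8]=180  [1,3,5,6,7,8]=60  [1,4,5,6,7,8]=120  [2,3,4,6,7,8]=45  [3,4,5,6,7,8]=60
  size 7 → [0,1,2,3,4,7,8]=126  [0,2,3,4,6,7,8]=63  [1,2,3,4,6,7,8]=315  [1,3,4,5,6,7,8]=420  [2,3,4,5,6,7,8]=105
  first=0(t) contributes 840
  first=1(s) contributes 168
  first=5(p) contributes 504
|[w]| = 1512

1512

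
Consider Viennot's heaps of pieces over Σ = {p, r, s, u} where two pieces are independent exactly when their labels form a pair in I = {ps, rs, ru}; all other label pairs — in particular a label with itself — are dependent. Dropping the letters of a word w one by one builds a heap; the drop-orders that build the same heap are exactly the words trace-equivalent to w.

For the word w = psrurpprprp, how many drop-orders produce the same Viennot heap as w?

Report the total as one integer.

0(p) covers ∅
1(s) covers ∅
2(r) covers 0:p
3(u) covers 0:p, 1:s
4(r) covers 2:r
5(p) covers 3:u, 4:r
6(p) covers 5:p
7(r) covers 6:p
8(p) covers 7:r
9(r) covers 8:p
10(p) covers 9:r
floor of heap: 0:p, 1:s
completions by unplaced set U, small U first (add the entries for U minus each lowest piece of U):
  |U|=1: {10}:1
  |U|=2: {9,10}:1
  |U|=3: {8,9,10}:1
  |U|=4: {7,8,9,10}:1
  |U|=5: {6,7,8,9,10}:1
  |U|=6: {5,6,7,8,9,10}:1
  |U|=7: {3,5,6,7,8,9,10}:1  {4,5,6,7,8,9,10}:1
  |U|=8: {1,3,5,6,7,8,9,10}:1  {2,4,5,6,7,8,9,10}:1  {3,4,5,6,7,8,9,10}:2
  |U|=9: {1,3,4,5,6,7,8,9,10}:3  {2,3,4,5,6,7,8,9,10}:3
  start at 0(p): 6
  start at 1(s): 3
sum over floor = 9

9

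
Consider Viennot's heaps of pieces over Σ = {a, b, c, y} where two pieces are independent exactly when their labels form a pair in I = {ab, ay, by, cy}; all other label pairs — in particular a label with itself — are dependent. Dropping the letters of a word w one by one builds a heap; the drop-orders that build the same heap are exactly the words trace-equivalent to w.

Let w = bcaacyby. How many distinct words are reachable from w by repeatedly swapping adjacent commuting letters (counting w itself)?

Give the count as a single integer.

piece 0:b — minimal
piece 1:c rests on {0:b}
piece 2:a rests on {1:c}
piece 3:a rests on {2:a}
piece 4:c rests on {3:a}
piece 5:y — minimal
piece 6:b rests on {4:c}
piece 7:y rests on {5:y}
minimal pieces: {0:b, 5:y}
ways to finish when only these pieces remain (= sum over removing one remaining piece with nothing left below it):
  1 left: {6}→1  {7}→1
  2 left: {4,6}→1  {5,7}→1  {6,7}→2
  3 left: {3,4,6}→1  {4,6,7}→3  {5,6,7}→3
  4 left: {2,3,4,6}→1  {3,4,6,7}→4  {4,5,6,7}→6
  5 left: {1,2,3,4,6}→1  {2,3,4,6,7}→5  {3,4,5,6,7}→10
  6 left: {0,1,2,3,4,6}→1  {1,2,3,4,6,7}→6  {2,3,4,5,6,7}→15
  placing 0:b first → 21 extensions
  placing 5:y first → 7 extensions
total linear extensions = 28

28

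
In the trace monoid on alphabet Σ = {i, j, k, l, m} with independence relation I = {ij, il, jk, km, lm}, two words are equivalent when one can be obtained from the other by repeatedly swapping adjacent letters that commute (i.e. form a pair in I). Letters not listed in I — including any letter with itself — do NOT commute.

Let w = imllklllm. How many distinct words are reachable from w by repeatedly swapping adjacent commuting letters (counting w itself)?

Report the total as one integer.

64

drop 0:i onto floor
drop 1:m onto {0:i}
drop 2:l onto floor
drop 3:l onto {2:l}
drop 4:k onto {0:i, 3:l}
drop 5:l onto {4:k}
drop 6:l onto {5:l}
drop 7:l onto {6:l}
drop 8:m onto {1:m}
ground layer = {0:i, 2:l}
drop-orders for the pieces not yet dropped (sum over which currently-grounded one goes next):
  1 to go: {7} 1  {8} 1
  2 to go: {1,8} 1  {6,7} 1  {7,8} 2
  3 to go: {1,7,8} 3  {5,6,7} 1  {6,7,8} 3
  4 to go: {1,6,7,8} 6  {4,5,6,7} 1  {5,6,7,8} 4
  5 to go: {1,5,6,7,8} 10  {3,4,5,6,7} 1  {4,5,6,7,8} 5
  6 to go: {1,4,5,6,7,8} 15  {2,3,4,5,6,7} 1  {3,4,5,6,7,8} 6
  7 to go: {0,1,4,5,6,7,8} 15  {1,3,4,5,6,7,8} 21  {2,3,4,5,6,7,8} 7
  if 0:i drops first: 28 orders
  if 2:l drops first: 36 orders
heap linearizations: 64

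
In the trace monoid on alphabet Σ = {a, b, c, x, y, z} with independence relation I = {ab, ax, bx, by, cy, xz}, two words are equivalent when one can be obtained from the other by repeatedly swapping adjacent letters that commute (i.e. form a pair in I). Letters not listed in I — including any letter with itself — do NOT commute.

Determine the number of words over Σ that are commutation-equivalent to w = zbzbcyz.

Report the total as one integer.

3

#0=z has no predecessor
#1=b depends on [0:z]
#2=z depends on [1:b]
#3=b depends on [2:z]
#4=c depends on [3:b]
#5=y depends on [2:z]
#6=z depends on [4:c, 5:y]
sources: [0:z]
N(rest) = Σ N(rest − s) over sources s of rest; N(one piece) = 1:
  size 1 → [6]=1
  size 2 → [4,6]=1  [5,6]=1
  size 3 → [3,4,6]=1  [4,5,6]=2
  size 4 → [3,4,5,6]=3
  size 5 → [2,3,4,5,6]=3
  first=0(z) contributes 3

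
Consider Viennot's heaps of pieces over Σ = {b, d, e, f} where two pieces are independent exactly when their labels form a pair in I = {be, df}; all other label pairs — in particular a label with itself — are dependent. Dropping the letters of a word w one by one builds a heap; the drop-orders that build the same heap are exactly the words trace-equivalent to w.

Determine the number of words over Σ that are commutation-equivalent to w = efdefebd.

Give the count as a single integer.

drop 0:e onto floor
drop 1:f onto {0:e}
drop 2:d onto {0:e}
drop 3:e onto {1:f, 2:d}
drop 4:f onto {3:e}
drop 5:e onto {4:f}
drop 6:b onto {4:f}
drop 7:d onto {5:e, 6:b}
ground layer = {0:e}
drop-orders for the pieces not yet dropped (sum over which currently-grounded one goes next):
  1 to go: {7} 1
  2 to go: {5,7} 1  {6,7} 1
  3 to go: {5,6,7} 2
  4 to go: {4,5,6,7} 2
  5 to go: {3,4,5,6,7} 2
  6 to go: {1,3,4,5,6,7} 2  {2,3,4,5,6,7} 2
  if 0:e drops first: 4 orders

4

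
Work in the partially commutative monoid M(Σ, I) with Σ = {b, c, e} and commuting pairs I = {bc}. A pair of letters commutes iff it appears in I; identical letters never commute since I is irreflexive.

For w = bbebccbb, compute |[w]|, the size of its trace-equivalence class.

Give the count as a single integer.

piece 0:b — minimal
piece 1:b rests on {0:b}
piece 2:e rests on {1:b}
piece 3:b rests on {2:e}
piece 4:c rests on {2:e}
piece 5:c rests on {4:c}
piece 6:b rests on {3:b}
piece 7:b rests on {6:b}
minimal pieces: {0:b}
ways to finish when only these pieces remain (= sum over removing one remaining piece with nothing left below it):
  1 left: {5}→1  {7}→1
  2 left: {4,5}→1  {5,7}→2  {6,7}→1
  3 left: {3,6,7}→1  {4,5,7}→3  {5,6,7}→3
  4 left: {3,5,6,7}→4  {4,5,6,7}→6
  5 left: {3,4,5,6,7}→10
  6 left: {2,3,4,5,6,7}→10
  placing 0:b first → 10 extensions

10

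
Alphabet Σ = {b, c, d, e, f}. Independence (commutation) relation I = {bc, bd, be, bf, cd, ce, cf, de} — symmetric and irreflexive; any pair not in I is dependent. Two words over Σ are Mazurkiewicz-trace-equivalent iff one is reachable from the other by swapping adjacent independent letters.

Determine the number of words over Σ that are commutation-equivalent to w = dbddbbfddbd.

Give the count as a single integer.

330

0(d) covers ∅
1(b) covers ∅
2(d) covers 0:d
3(d) covers 2:d
4(b) covers 1:b
5(b) covers 4:b
6(f) covers 3:d
7(d) covers 6:f
8(d) covers 7:d
9(b) covers 5:b
10(d) covers 8:d
floor of heap: 0:d, 1:b
completions by unplaced set U, small U first (add the entries for U minus each lowest piece of U):
  |U|=1: {9}:1  {10}:1
  |U|=2: {5,9}:1  {8,10}:1  {9,10}:2
  |U|=3: {4,5,9}:1  {5,9,10}:3  {7,8,10}:1  {8,9,10}:3
  |U|=4: {1,4,5,9}:1  {4,5,9,10}:4  {5,8,9,10}:6  {6,7,8,10}:1  {7,8,9,10}:4
  |U|=5: {1,4,5,9,10}:5  {3,6,7,8,10}:1  {4,5,8,9,10}:10  {5,7,8,9,10}:10  {6,7,8,9,10}:5
  |U|=6: {1,4,5,8,9,10}:15  {2,3,6,7,8,10}:1  {3,6,7,8,9,10}:6  {4,5,7,8,9,10}:20  {5,6,7,8,9,10}:15
  |U|=7: {0,2,3,6,7,8,10}:1  {1,4,5,7,8,9,10}:35  {2,3,6,7,8,9,10}:7  {3,5,6,7,8,9,10}:21  {4,5,6,7,8,9,10}:35
  |U|=8: {0,2,3,6,7,8,9,10}:8  {1,4,5,6,7,8,9,10}:70  {2,3,5,6,7,8,9,10}:28  {3,4,5,6,7,8,9,10}:56
  |U|=9: {0,2,3,5,6,7,8,9,10}:36  {1,3,4,5,6,7,8,9,10}:126  {2,3,4,5,6,7,8,9,10}:84
  start at 0(d): 210
  start at 1(b): 120
sum over floor = 330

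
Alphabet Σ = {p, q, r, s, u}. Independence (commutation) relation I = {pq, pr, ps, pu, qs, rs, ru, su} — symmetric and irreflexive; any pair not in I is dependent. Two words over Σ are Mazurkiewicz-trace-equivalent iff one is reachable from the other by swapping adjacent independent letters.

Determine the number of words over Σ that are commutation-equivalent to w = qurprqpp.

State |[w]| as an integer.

piece 0:q — minimal
piece 1:u rests on {0:q}
piece 2:r rests on {0:q}
piece 3:p — minimal
piece 4:r rests on {2:r}
piece 5:q rests on {1:u, 4:r}
piece 6:p rests on {3:p}
piece 7:p rests on {6:p}
minimal pieces: {0:q, 3:p}
ways to finish when only these pieces remain (= sum over removing one remaining piece with nothing left below it):
  1 left: {5}→1  {7}→1
  2 left: {1,5}→1  {4,5}→1  {5,7}→2  {6,7}→1
  3 left: {1,4,5}→2  {1,5,7}→3  {2,4,5}→1  {3,6,7}→1  {4,5,7}→3  {5,6,7}→3
  4 left: {1,2,4,5}→3  {1,4,5,7}→8  {1,5,6,7}→6  {2,4,5,7}→4  {3,5,6,7}→4  {4,5,6,7}→6
  5 left: {0,1,2,4,5}→3  {1,2,4,5,7}→15  {1,3,5,6,7}→10  {1,4,5,6,7}→20  {2,4,5,6,7}→10  {3,4,5,6,7}→10
  6 left: {0,1,2,4,5,7}→18  {1,2,4,5,6,7}→45  {1,3,4,5,6,7}→40  {2,3,4,5,6,7}→20
  placing 0:q first → 105 extensions
  placing 3:p first → 63 extensions
total linear extensions = 168

168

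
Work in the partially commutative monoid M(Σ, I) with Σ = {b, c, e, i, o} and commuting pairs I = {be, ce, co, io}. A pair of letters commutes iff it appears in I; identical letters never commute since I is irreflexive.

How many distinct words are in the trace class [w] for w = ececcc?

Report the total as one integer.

15

drop 0:e onto floor
drop 1:c onto floor
drop 2:e onto {0:e}
drop 3:c onto {1:c}
drop 4:c onto {3:c}
drop 5:c onto {4:c}
ground layer = {0:e, 1:c}
drop-orders for the pieces not yet dropped (sum over which currently-grounded one goes next):
  1 to go: {2} 1  {5} 1
  2 to go: {0,2} 1  {2,5} 2  {4,5} 1
  3 to go: {0,2,5} 3  {2,4,5} 3  {3,4,5} 1
  4 to go: {0,2,4,5} 6  {1,3,4,5} 1  {2,3,4,5} 4
  if 0:e drops first: 5 orders
  if 1:c drops first: 10 orders
heap linearizations: 15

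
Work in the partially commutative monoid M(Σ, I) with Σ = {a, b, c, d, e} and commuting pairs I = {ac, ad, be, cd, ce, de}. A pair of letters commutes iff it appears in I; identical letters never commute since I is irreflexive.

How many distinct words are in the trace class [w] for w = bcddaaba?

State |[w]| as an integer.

30

drop 0:b onto floor
drop 1:c onto {0:b}
drop 2:d onto {0:b}
drop 3:d onto {2:d}
drop 4:a onto {0:b}
drop 5:a onto {4:a}
drop 6:b onto {1:c, 3:d, 5:a}
drop 7:a onto {6:b}
ground layer = {0:b}
drop-orders for the pieces not yet dropped (sum over which currently-grounded one goes next):
  1 to go: {7} 1
  2 to go: {6,7} 1
  3 to go: {1,6,7} 1  {3,6,7} 1  {5,6,7} 1
  4 to go: {1,3,6,7} 2  {1,5,6,7} 2  {2,3,6,7} 1  {3,5,6,7} 2  {4,5,6,7} 1
  5 to go: {1,2,3,6,7} 3  {1,3,5,6,7} 6  {1,4,5,6,7} 3  {2,3,5,6,7} 3  {3,4,5,6,7} 3
  6 to go: {1,2,3,5,6,7} 12  {1,3,4,5,6,7} 12  {2,3,4,5,6,7} 6
  if 0:b drops first: 30 orders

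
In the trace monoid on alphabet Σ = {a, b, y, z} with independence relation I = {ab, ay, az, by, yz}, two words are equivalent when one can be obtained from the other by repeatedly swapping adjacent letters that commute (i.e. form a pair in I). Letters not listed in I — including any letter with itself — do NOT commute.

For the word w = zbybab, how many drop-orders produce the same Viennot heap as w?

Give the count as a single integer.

0(z) covers ∅
1(b) covers 0:z
2(y) covers ∅
3(b) covers 1:b
4(a) covers ∅
5(b) covers 3:b
floor of heap: 0:z, 2:y, 4:a
completions by unplaced set U, small U first (add the entries for U minus each lowest piece of U):
  |U|=1: {2}:1  {4}:1  {5}:1
  |U|=2: {2,4}:2  {2,5}:2  {3,5}:1  {4,5}:2
  |U|=3: {1,3,5}:1  {2,3,5}:3  {2,4,5}:6  {3,4,5}:3
  |U|=4: {0,1,3,5}:1  {1,2,3,5}:4  {1,3,4,5}:4  {2,3,4,5}:12
  start at 0(z): 20
  start at 2(y): 5
  start at 4(a): 5
sum over floor = 30

30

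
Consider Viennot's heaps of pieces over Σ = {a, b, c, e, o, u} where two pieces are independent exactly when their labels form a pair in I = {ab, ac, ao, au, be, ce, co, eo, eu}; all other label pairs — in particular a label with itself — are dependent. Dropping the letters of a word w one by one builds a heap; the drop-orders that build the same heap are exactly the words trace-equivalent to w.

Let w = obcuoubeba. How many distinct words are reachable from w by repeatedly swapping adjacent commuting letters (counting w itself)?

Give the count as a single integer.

45

piece 0:o — minimal
piece 1:b rests on {0:o}
piece 2:c rests on {1:b}
piece 3:u rests on {2:c}
piece 4:o rests on {3:u}
piece 5:u rests on {4:o}
piece 6:b rests on {5:u}
piece 7:e — minimal
piece 8:b rests on {6:b}
piece 9:a rests on {7:e}
minimal pieces: {0:o, 7:e}
ways to finish when only these pieces remain (= sum over removing one remaining piece with nothing left below it):
  1 left: {8}→1  {9}→1
  2 left: {6,8}→1  {7,9}→1  {8,9}→2
  3 left: {5,6,8}→1  {6,8,9}→3  {7,8,9}→3
  4 left: {4,5,6,8}→1  {5,6,8,9}→4  {6,7,8,9}→6
  5 left: {3,4,5,6,8}→1  {4,5,6,8,9}→5  {5,6,7,8,9}→10
  6 left: {2,3,4,5,6,8}→1  {3,4,5,6,8,9}→6  {4,5,6,7,8,9}→15
  7 left: {1,2,3,4,5,6,8}→1  {2,3,4,5,6,8,9}→7  {3,4,5,6,7,8,9}→21
  8 left: {0,1,2,3,4,5,6,8}→1  {1,2,3,4,5,6,8,9}→8  {2,3,4,5,6,7,8,9}→28
  placing 0:o first → 36 extensions
  placing 7:e first → 9 extensions
total linear extensions = 45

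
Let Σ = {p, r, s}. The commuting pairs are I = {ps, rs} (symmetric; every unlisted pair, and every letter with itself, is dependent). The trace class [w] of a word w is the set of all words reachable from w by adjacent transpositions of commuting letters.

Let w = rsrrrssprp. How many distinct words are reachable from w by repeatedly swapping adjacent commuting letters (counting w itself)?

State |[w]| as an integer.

120

drop 0:r onto floor
drop 1:s onto floor
drop 2:r onto {0:r}
drop 3:r onto {2:r}
drop 4:r onto {3:r}
drop 5:s onto {1:s}
drop 6:s onto {5:s}
drop 7:p onto {4:r}
drop 8:r onto {7:p}
drop 9:p onto {8:r}
ground layer = {0:r, 1:s}
drop-orders for the pieces not yet dropped (sum over which currently-grounded one goes next):
  1 to go: {6} 1  {9} 1
  2 to go: {5,6} 1  {6,9} 2  {8,9} 1
  3 to go: {1,5,6} 1  {5,6,9} 3  {6,8,9} 3  {7,8,9} 1
  4 to go: {1,5,6,9} 4  {4,7,8,9} 1  {5,6,8,9} 6  {6,7,8,9} 4
  5 to go: {1,5,6,8,9} 10  {3,4,7,8,9} 1  {4,6,7,8,9} 5  {5,6,7,8,9} 10
  6 to go: {1,5,6,7,8,9} 20  {2,3,4,7,8,9} 1  {3,4,6,7,8,9} 6  {4,5,6,7,8,9} 15
  7 to go: {0,2,3,4,7,8,9} 1  {1,4,5,6,7,8,9} 35  {2,3,4,6,7,8,9} 7  {3,4,5,6,7,8,9} 21
  8 to go: {0,2,3,4,6,7,8,9} 8  {1,3,4,5,6,7,8,9} 56  {2,3,4,5,6,7,8,9} 28
  if 0:r drops first: 84 orders
  if 1:s drops first: 36 orders
heap linearizations: 120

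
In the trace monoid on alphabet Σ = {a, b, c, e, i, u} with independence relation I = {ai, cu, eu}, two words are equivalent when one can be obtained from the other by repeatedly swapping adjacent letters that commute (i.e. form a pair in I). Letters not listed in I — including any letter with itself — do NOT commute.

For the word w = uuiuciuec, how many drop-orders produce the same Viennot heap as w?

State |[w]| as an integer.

piece 0:u — minimal
piece 1:u rests on {0:u}
piece 2:i rests on {1:u}
piece 3:u rests on {2:i}
piece 4:c rests on {2:i}
piece 5:i rests on {3:u, 4:c}
piece 6:u rests on {5:i}
piece 7:e rests on {5:i}
piece 8:c rests on {7:e}
minimal pieces: {0:u}
ways to finish when only these pieces remain (= sum over removing one remaining piece with nothing left below it):
  1 left: {6}→1  {8}→1
  2 left: {6,8}→2  {7,8}→1
  3 left: {6,7,8}→3
  4 left: {5,6,7,8}→3
  5 left: {3,5,6,7,8}→3  {4,5,6,7,8}→3
  6 left: {3,4,5,6,7,8}→6
  7 left: {2,3,4,5,6,7,8}→6
  placing 0:u first → 6 extensions

6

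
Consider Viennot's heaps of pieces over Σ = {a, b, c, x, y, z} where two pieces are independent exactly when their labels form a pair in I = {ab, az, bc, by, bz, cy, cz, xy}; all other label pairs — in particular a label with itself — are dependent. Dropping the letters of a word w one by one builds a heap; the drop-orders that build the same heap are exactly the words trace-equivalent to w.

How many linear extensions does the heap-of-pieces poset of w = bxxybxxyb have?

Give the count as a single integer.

piece 0:b — minimal
piece 1:x rests on {0:b}
piece 2:x rests on {1:x}
piece 3:y — minimal
piece 4:b rests on {2:x}
piece 5:x rests on {4:b}
piece 6:x rests on {5:x}
piece 7:y rests on {3:y}
piece 8:b rests on {6:x}
minimal pieces: {0:b, 3:y}
ways to finish when only these pieces remain (= sum over removing one remaining piece with nothing left below it):
  1 left: {7}→1  {8}→1
  2 left: {3,7}→1  {6,8}→1  {7,8}→2
  3 left: {3,7,8}→3  {5,6,8}→1  {6,7,8}→3
  4 left: {3,6,7,8}→6  {4,5,6,8}→1  {5,6,7,8}→4
  5 left: {2,4,5,6,8}→1  {3,5,6,7,8}→10  {4,5,6,7,8}→5
  6 left: {1,2,4,5,6,8}→1  {2,4,5,6,7,8}→6  {3,4,5,6,7,8}→15
  7 left: {0,1,2,4,5,6,8}→1  {1,2,4,5,6,7,8}→7  {2,3,4,5,6,7,8}→21
  placing 0:b first → 28 extensions
  placing 3:y first → 8 extensions
total linear extensions = 36

36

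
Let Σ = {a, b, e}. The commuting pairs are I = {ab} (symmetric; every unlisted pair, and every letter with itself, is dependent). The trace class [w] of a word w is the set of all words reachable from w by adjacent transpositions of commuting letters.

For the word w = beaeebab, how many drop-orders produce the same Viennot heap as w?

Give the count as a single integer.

piece 0:b — minimal
piece 1:e rests on {0:b}
piece 2:a rests on {1:e}
piece 3:e rests on {2:a}
piece 4:e rests on {3:e}
piece 5:b rests on {4:e}
piece 6:a rests on {4:e}
piece 7:b rests on {5:b}
minimal pieces: {0:b}
ways to finish when only these pieces remain (= sum over removing one remaining piece with nothing left below it):
  1 left: {6}→1  {7}→1
  2 left: {5,7}→1  {6,7}→2
  3 left: {5,6,7}→3
  4 left: {4,5,6,7}→3
  5 left: {3,4,5,6,7}→3
  6 left: {2,3,4,5,6,7}→3
  placing 0:b first → 3 extensions

3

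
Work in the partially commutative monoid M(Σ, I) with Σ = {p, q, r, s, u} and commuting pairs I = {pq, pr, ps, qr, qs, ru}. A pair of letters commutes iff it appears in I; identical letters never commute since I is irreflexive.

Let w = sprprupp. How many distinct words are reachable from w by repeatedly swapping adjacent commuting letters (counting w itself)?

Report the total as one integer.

46

#0=s has no predecessor
#1=p has no predecessor
#2=r depends on [0:s]
#3=p depends on [1:p]
#4=r depends on [2:r]
#5=u depends on [0:s, 3:p]
#6=p depends on [5:u]
#7=p depends on [6:p]
sources: [0:s, 1:p]
N(rest) = Σ N(rest − s) over sources s of rest; N(one piece) = 1:
  size 1 → [4]=1  [7]=1
  size 2 → [2,4]=1  [4,7]=2  [6,7]=1
  size 3 → [2,4,7]=3  [4,6,7]=3  [5,6,7]=1
  size 4 → [2,4,6,7]=6  [3,5,6,7]=1  [4,5,6,7]=4
  size 5 → [1,3,5,6,7]=1  [2,4,5,6,7]=10  [3,4,5,6,7]=5
  size 6 → [0,2,4,5,6,7]=10  [1,3,4,5,6,7]=6  [2,3,4,5,6,7]=15
  first=0(s) contributes 21
  first=1(p) contributes 25
|[w]| = 46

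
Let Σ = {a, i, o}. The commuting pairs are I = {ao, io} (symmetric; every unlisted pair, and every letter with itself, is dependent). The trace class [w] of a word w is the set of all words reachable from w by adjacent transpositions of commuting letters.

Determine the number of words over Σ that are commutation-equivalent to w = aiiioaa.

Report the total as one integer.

7

drop 0:a onto floor
drop 1:i onto {0:a}
drop 2:i onto {1:i}
drop 3:i onto {2:i}
drop 4:o onto floor
drop 5:a onto {3:i}
drop 6:a onto {5:a}
ground layer = {0:a, 4:o}
drop-orders for the pieces not yet dropped (sum over which currently-grounded one goes next):
  1 to go: {4} 1  {6} 1
  2 to go: {4,6} 2  {5,6} 1
  3 to go: {3,5,6} 1  {4,5,6} 3
  4 to go: {2,3,5,6} 1  {3,4,5,6} 4
  5 to go: {1,2,3,5,6} 1  {2,3,4,5,6} 5
  if 0:a drops first: 6 orders
  if 4:o drops first: 1 orders
heap linearizations: 7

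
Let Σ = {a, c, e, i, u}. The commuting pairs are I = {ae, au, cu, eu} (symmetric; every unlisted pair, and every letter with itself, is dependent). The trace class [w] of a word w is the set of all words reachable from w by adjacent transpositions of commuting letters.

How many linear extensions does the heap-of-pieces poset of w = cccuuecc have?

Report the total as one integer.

piece 0:c — minimal
piece 1:c rests on {0:c}
piece 2:c rests on {1:c}
piece 3:u — minimal
piece 4:u rests on {3:u}
piece 5:e rests on {2:c}
piece 6:c rests on {5:e}
piece 7:c rests on {6:c}
minimal pieces: {0:c, 3:u}
ways to finish when only these pieces remain (= sum over removing one remaining piece with nothing left below it):
  1 left: {4}→1  {7}→1
  2 left: {3,4}→1  {4,7}→2  {6,7}→1
  3 left: {3,4,7}→3  {4,6,7}→3  {5,6,7}→1
  4 left: {2,5,6,7}→1  {3,4,6,7}→6  {4,5,6,7}→4
  5 left: {1,2,5,6,7}→1  {2,4,5,6,7}→5  {3,4,5,6,7}→10
  6 left: {0,1,2,5,6,7}→1  {1,2,4,5,6,7}→6  {2,3,4,5,6,7}→15
  placing 0:c first → 21 extensions
  placing 3:u first → 7 extensions
total linear extensions = 28

28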